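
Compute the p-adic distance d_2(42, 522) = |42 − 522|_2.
d_2(42, 522) = 1/32

Step 1 — x − y = 42 − 522 = -480. Step 2 — v_2(-480) = 5 (factor: -480 = −(2^5 · 15); the sign does not affect v_p). Step 3 — |x − y|_2 = 2^{-5} = 1/32.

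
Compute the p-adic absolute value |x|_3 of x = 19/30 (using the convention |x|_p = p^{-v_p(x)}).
|19/30|_3 = 3

Step 1 — compute v_3(x) by factoring powers of 3 out of the numerator and denominator: v_3(19/30) = -1. Step 2 — apply |x|_p = p^{-v_p(x)} = 3^{1} = 3.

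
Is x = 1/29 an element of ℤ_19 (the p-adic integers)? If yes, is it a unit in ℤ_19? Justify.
x ∈ ℤ_19^× (unit); v_19(x) = 0

ℤ_19 = {x ∈ ℚ_19 : v_19(x) ≥ 0} and ℤ_19^× = {x ∈ ℤ_19 : v_19(x) = 0}. Here v_19(1/29) = v_19(num) − v_19(den) = 0; compare against these criteria.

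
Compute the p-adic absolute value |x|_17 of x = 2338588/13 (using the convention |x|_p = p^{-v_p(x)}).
|2338588/13|_17 = 1/83521

Step 1 — compute v_17(x) by factoring powers of 17 out of the numerator and denominator: v_17(2338588/13) = 4. Step 2 — apply |x|_p = p^{-v_p(x)} = 17^{-4} = 1/83521.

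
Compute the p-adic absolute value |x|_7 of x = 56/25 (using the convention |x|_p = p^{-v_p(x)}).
|56/25|_7 = 1/7

Step 1 — compute v_7(x) by factoring powers of 7 out of the numerator and denominator: v_7(56/25) = 1. Step 2 — apply |x|_p = p^{-v_p(x)} = 7^{-1} = 1/7.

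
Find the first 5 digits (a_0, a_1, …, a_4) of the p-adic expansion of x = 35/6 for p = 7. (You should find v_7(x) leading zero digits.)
(a_0, …, a_4) = (0, 2, 1, 1, 1)

v_7(35/6) = 1, so a_0 = ... = a_0 = 0. Factor out: x = 7^1 · u with u = 5/6 a unit in ℤ_7. Expand u iteratively via a_{v+i} = u_i mod 7, u_{i+1} = (u_i − a_{v+i})/7:
  u_0 = 5/6;  a_1 = 2;  u_1 = (u_0 − 2)/7 = -1/6
  u_1 = -1/6;  a_2 = 1;  u_2 = (u_1 − 1)/7 = -1/6
  u_2 = -1/6;  a_3 = 1;  u_3 = (u_2 − 1)/7 = -1/6
  u_3 = -1/6;  a_4 = 1;  u_4 = (u_3 − 1)/7 = -1/6
Digits: (0, 2, 1, 1, 1).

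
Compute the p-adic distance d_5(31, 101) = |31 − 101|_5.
d_5(31, 101) = 1/5

Step 1 — x − y = 31 − 101 = -70. Step 2 — v_5(-70) = 1 (factor: -70 = −(5^1 · 14); the sign does not affect v_p). Step 3 — |x − y|_5 = 5^{-1} = 1/5.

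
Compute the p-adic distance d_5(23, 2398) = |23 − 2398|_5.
d_5(23, 2398) = 1/125

Step 1 — x − y = 23 − 2398 = -2375. Step 2 — v_5(-2375) = 3 (factor: -2375 = −(5^3 · 19); the sign does not affect v_p). Step 3 — |x − y|_5 = 5^{-3} = 1/125.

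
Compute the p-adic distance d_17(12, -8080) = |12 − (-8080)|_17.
d_17(12, -8080) = 1/289

Step 1 — x − y = 12 − (-8080) = 8092. Step 2 — v_17(8092) = 2 (factor: 8092 = (17^2 · 28); the sign does not affect v_p). Step 3 — |x − y|_17 = 17^{-2} = 1/289.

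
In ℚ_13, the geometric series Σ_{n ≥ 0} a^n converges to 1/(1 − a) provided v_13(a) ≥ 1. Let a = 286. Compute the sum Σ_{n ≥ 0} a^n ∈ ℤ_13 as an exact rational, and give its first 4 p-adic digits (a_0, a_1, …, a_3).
Σ a^n = 1/(1 − a) = -1/285;  first 4 digits = (1, 9, 4, 12)

v_13(a) = 1 ≥ 1, so the series converges in ℤ_13 to 1/(1 − a) = 1/(1 − 286) = -1/285. Expand this rational in ℤ_13: compute digits iteratively via d_i = x_i mod 13, x_{i+1} = (x_i − d_i)/13. The first 4 digits are (1, 9, 4, 12).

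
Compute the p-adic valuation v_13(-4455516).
v_13(-4455516) = 5

v_13(n) is the largest exponent k such that 13^k divides n. Factor out: -4455516 = -13^5 · 12. (Sign doesn't affect v_p.) So v_13(-4455516) = 5.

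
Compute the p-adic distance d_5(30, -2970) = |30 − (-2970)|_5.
d_5(30, -2970) = 1/125

Step 1 — x − y = 30 − (-2970) = 3000. Step 2 — v_5(3000) = 3 (factor: 3000 = (5^3 · 24); the sign does not affect v_p). Step 3 — |x − y|_5 = 5^{-3} = 1/125.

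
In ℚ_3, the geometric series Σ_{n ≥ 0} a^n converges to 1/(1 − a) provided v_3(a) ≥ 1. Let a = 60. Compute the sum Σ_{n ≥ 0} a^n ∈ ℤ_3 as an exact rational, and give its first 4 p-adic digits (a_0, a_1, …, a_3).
Σ a^n = 1/(1 − a) = -1/59;  first 4 digits = (1, 2, 1, 2)

v_3(a) = 1 ≥ 1, so the series converges in ℤ_3 to 1/(1 − a) = 1/(1 − 60) = -1/59. Expand this rational in ℤ_3: compute digits iteratively via d_i = x_i mod 3, x_{i+1} = (x_i − d_i)/3. The first 4 digits are (1, 2, 1, 2).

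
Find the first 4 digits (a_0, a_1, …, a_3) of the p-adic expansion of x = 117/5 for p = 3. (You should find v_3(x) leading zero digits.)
(a_0, …, a_3) = (0, 0, 2, 2)

v_3(117/5) = 2, so a_0 = ... = a_1 = 0. Factor out: x = 3^2 · u with u = 13/5 a unit in ℤ_3. Expand u iteratively via a_{v+i} = u_i mod 3, u_{i+1} = (u_i − a_{v+i})/3:
  u_0 = 13/5;  a_2 = 2;  u_1 = (u_0 − 2)/3 = 1/5
  u_1 = 1/5;  a_3 = 2;  u_2 = (u_1 − 2)/3 = -3/5
Digits: (0, 0, 2, 2).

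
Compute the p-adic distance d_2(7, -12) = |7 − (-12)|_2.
d_2(7, -12) = 1

Step 1 — x − y = 7 − (-12) = 19. Step 2 — v_2(19) = 0 (factor: 19 = (2^0 · 19); the sign does not affect v_p). Step 3 — |x − y|_2 = 2^{0} = 1.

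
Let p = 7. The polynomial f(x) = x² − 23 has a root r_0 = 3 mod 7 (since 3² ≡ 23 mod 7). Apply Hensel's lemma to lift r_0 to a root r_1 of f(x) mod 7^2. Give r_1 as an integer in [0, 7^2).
r_1 = 38 (mod 49)

Hensel's recurrence: r_{i+1} = r_i − f(r_i)·(f′(r_i))^{-1} mod 7^{i+2}, with f′(x) = 2x. Iterate:
  r_0 = 3 (mod 7)
  r_1 = 38 (mod 49)
Final: r_1 = 38, and one checks f(r_1) ≡ 0 mod 7^2.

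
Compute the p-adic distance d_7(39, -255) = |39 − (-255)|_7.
d_7(39, -255) = 1/49

Step 1 — x − y = 39 − (-255) = 294. Step 2 — v_7(294) = 2 (factor: 294 = (7^2 · 6); the sign does not affect v_p). Step 3 — |x − y|_7 = 7^{-2} = 1/49.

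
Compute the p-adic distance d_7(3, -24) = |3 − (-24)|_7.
d_7(3, -24) = 1

Step 1 — x − y = 3 − (-24) = 27. Step 2 — v_7(27) = 0 (factor: 27 = (7^0 · 27); the sign does not affect v_p). Step 3 — |x − y|_7 = 7^{0} = 1.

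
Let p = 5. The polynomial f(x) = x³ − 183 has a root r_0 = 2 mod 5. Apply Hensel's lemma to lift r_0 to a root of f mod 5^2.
r_1 = 2 (mod 25)

Hensel: r_{i+1} = r_i − f(r_i)/f′(r_i) mod 5^{i+2}, where f′(x) = 3x². Iterate:
  r_0 = 2 (mod 5)
  r_1 = 2 (mod 25)
Final: r = 2 with f(r) ≡ 0 mod 5^2.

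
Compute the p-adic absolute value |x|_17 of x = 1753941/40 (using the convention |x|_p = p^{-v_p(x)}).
|1753941/40|_17 = 1/83521

Step 1 — compute v_17(x) by factoring powers of 17 out of the numerator and denominator: v_17(1753941/40) = 4. Step 2 — apply |x|_p = p^{-v_p(x)} = 17^{-4} = 1/83521.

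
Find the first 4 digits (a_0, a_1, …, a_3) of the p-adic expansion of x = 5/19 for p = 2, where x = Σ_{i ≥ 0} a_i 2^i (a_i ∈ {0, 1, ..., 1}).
(a_0, …, a_3) = (1, 1, 1, 0)

v_2(5/19) = 0 (numerator and denominator both coprime to 2), so x ∈ ℤ_2^×. Compute digits iteratively via a_i = x_i mod 2, x_{i+1} = (x_i − a_i)/2, with x_0 = x:
  x_0 = 5/19;  a_0 = 1;  x_1 = (x_0 − 1)/2 = -7/19
  x_1 = -7/19;  a_1 = 1;  x_2 = (x_1 − 1)/2 = -13/19
  x_2 = -13/19;  a_2 = 1;  x_3 = (x_2 − 1)/2 = -16/19
  x_3 = -16/19;  a_3 = 0;  x_4 = (x_3 − 0)/2 = -8/19
Digits: (1, 1, 1, 0).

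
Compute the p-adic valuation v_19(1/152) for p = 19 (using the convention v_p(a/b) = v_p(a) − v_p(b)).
v_19(1/152) = -1

Factor powers of 19 from the numerator and denominator of the reduced fraction: 1 = 19^0 · 1 and 152 = 19^1 · 8. Apply v_p(a/b) = v_p(a) − v_p(b): v_19(1/152) = 0 − 1 = -1.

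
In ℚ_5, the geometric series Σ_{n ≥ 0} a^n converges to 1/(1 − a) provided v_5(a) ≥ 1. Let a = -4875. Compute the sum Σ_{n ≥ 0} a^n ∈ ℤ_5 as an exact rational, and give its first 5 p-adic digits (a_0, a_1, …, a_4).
Σ a^n = 1/(1 − a) = 1/4876;  first 5 digits = (1, 0, 0, 1, 2)

v_5(a) = 3 ≥ 1, so the series converges in ℤ_5 to 1/(1 − a) = 1/(1 − (-4875)) = 1/4876. Expand this rational in ℤ_5: compute digits iteratively via d_i = x_i mod 5, x_{i+1} = (x_i − d_i)/5. The first 5 digits are (1, 0, 0, 1, 2).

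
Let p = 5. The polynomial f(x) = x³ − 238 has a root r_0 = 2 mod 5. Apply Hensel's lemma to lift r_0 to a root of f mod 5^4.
r_3 = 367 (mod 625)

Hensel: r_{i+1} = r_i − f(r_i)/f′(r_i) mod 5^{i+2}, where f′(x) = 3x². Iterate:
  r_0 = 2 (mod 5)
  r_1 = 17 (mod 25)
  r_2 = 117 (mod 125)
  r_3 = 367 (mod 625)
Final: r = 367 with f(r) ≡ 0 mod 5^4.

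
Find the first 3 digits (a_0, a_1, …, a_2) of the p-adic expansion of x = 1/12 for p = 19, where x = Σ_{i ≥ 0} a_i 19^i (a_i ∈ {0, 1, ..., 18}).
(a_0, …, a_2) = (8, 17, 7)

v_19(1/12) = 0 (numerator and denominator both coprime to 19), so x ∈ ℤ_19^×. Compute digits iteratively via a_i = x_i mod 19, x_{i+1} = (x_i − a_i)/19, with x_0 = x:
  x_0 = 1/12;  a_0 = 8;  x_1 = (x_0 − 8)/19 = -5/12
  x_1 = -5/12;  a_1 = 17;  x_2 = (x_1 − 17)/19 = -11/12
  x_2 = -11/12;  a_2 = 7;  x_3 = (x_2 − 7)/19 = -5/12
Digits: (8, 17, 7).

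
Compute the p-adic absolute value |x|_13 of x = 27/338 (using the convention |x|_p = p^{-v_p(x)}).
|27/338|_13 = 169

Step 1 — compute v_13(x) by factoring powers of 13 out of the numerator and denominator: v_13(27/338) = -2. Step 2 — apply |x|_p = p^{-v_p(x)} = 13^{2} = 169.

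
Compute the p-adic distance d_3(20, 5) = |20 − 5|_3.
d_3(20, 5) = 1/3

Step 1 — x − y = 20 − 5 = 15. Step 2 — v_3(15) = 1 (factor: 15 = (3^1 · 5); the sign does not affect v_p). Step 3 — |x − y|_3 = 3^{-1} = 1/3.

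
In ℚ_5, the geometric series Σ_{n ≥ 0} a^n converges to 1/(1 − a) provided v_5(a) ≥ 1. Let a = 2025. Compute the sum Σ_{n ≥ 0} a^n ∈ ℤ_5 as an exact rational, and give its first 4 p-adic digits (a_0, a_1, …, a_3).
Σ a^n = 1/(1 − a) = -1/2024;  first 4 digits = (1, 0, 1, 1)

v_5(a) = 2 ≥ 1, so the series converges in ℤ_5 to 1/(1 − a) = 1/(1 − 2025) = -1/2024. Expand this rational in ℤ_5: compute digits iteratively via d_i = x_i mod 5, x_{i+1} = (x_i − d_i)/5. The first 4 digits are (1, 0, 1, 1).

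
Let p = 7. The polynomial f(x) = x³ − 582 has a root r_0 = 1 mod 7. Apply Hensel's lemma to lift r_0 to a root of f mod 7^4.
r_3 = 1142 (mod 2401)

Hensel: r_{i+1} = r_i − f(r_i)/f′(r_i) mod 7^{i+2}, where f′(x) = 3x². Iterate:
  r_0 = 1 (mod 7)
  r_1 = 15 (mod 49)
  r_2 = 113 (mod 343)
  r_3 = 1142 (mod 2401)
Final: r = 1142 with f(r) ≡ 0 mod 7^4.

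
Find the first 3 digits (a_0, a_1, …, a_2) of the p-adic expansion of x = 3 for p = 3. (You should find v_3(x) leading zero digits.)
(a_0, …, a_2) = (0, 1, 0)

v_3(3) = 1, so a_0 = ... = a_0 = 0. Factor out: x = 3^1 · u with u = 1 a unit in ℤ_3. Expand u iteratively via a_{v+i} = u_i mod 3, u_{i+1} = (u_i − a_{v+i})/3:
  u_0 = 1;  a_1 = 1;  u_1 = (u_0 − 1)/3 = 0
  u_1 = 0;  a_2 = 0;  u_2 = (u_1 − 0)/3 = 0
Digits: (0, 1, 0).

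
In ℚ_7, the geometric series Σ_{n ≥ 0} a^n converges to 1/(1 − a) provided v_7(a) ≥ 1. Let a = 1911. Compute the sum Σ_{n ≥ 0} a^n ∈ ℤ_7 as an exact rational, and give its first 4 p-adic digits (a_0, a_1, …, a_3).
Σ a^n = 1/(1 − a) = -1/1910;  first 4 digits = (1, 0, 4, 5)

v_7(a) = 2 ≥ 1, so the series converges in ℤ_7 to 1/(1 − a) = 1/(1 − 1911) = -1/1910. Expand this rational in ℤ_7: compute digits iteratively via d_i = x_i mod 7, x_{i+1} = (x_i − d_i)/7. The first 4 digits are (1, 0, 4, 5).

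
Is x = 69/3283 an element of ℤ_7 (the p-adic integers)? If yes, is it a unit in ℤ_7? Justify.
x ∉ ℤ_7 (v_7(x) = -2 < 0)

ℤ_7 = {x ∈ ℚ_7 : v_7(x) ≥ 0} and ℤ_7^× = {x ∈ ℤ_7 : v_7(x) = 0}. Here v_7(69/3283) = v_7(num) − v_7(den) = -2; compare against these criteria.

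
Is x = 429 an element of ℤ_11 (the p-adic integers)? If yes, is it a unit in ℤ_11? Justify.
x ∈ ℤ_11 but not a unit; v_11(x) = 1 > 0

ℤ_11 = {x ∈ ℚ_11 : v_11(x) ≥ 0} and ℤ_11^× = {x ∈ ℤ_11 : v_11(x) = 0}. Here v_11(429) = v_11(num) − v_11(den) = 1; compare against these criteria.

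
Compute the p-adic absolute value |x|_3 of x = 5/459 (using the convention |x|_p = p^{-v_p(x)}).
|5/459|_3 = 27

Step 1 — compute v_3(x) by factoring powers of 3 out of the numerator and denominator: v_3(5/459) = -3. Step 2 — apply |x|_p = p^{-v_p(x)} = 3^{3} = 27.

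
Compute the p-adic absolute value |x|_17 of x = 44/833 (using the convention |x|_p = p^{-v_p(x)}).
|44/833|_17 = 17

Step 1 — compute v_17(x) by factoring powers of 17 out of the numerator and denominator: v_17(44/833) = -1. Step 2 — apply |x|_p = p^{-v_p(x)} = 17^{1} = 17.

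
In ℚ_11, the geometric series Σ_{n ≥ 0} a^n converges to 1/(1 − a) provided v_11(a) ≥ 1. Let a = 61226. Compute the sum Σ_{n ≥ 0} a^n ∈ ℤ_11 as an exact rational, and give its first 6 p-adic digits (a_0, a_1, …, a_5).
Σ a^n = 1/(1 − a) = -1/61225;  first 6 digits = (1, 0, 0, 2, 4, 0)

v_11(a) = 3 ≥ 1, so the series converges in ℤ_11 to 1/(1 − a) = 1/(1 − 61226) = -1/61225. Expand this rational in ℤ_11: compute digits iteratively via d_i = x_i mod 11, x_{i+1} = (x_i − d_i)/11. The first 6 digits are (1, 0, 0, 2, 4, 0).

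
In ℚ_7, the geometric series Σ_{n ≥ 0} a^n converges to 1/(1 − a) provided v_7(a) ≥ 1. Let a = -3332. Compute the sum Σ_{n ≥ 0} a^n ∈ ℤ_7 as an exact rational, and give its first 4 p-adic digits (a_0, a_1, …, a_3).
Σ a^n = 1/(1 − a) = 1/3333;  first 4 digits = (1, 0, 2, 4)

v_7(a) = 2 ≥ 1, so the series converges in ℤ_7 to 1/(1 − a) = 1/(1 − (-3332)) = 1/3333. Expand this rational in ℤ_7: compute digits iteratively via d_i = x_i mod 7, x_{i+1} = (x_i − d_i)/7. The first 4 digits are (1, 0, 2, 4).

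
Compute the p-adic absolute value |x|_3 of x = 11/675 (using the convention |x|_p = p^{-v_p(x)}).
|11/675|_3 = 27

Step 1 — compute v_3(x) by factoring powers of 3 out of the numerator and denominator: v_3(11/675) = -3. Step 2 — apply |x|_p = p^{-v_p(x)} = 3^{3} = 27.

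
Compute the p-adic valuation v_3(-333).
v_3(-333) = 2

v_3(n) is the largest exponent k such that 3^k divides n. Factor out: -333 = -3^2 · 37. (Sign doesn't affect v_p.) So v_3(-333) = 2.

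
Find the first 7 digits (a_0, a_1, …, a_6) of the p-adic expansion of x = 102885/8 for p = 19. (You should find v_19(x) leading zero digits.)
(a_0, …, a_6) = (0, 0, 0, 9, 2, 7, 2)

v_19(102885/8) = 3, so a_0 = ... = a_2 = 0. Factor out: x = 19^3 · u with u = 15/8 a unit in ℤ_19. Expand u iteratively via a_{v+i} = u_i mod 19, u_{i+1} = (u_i − a_{v+i})/19:
  u_0 = 15/8;  a_3 = 9;  u_1 = (u_0 − 9)/19 = -3/8
  u_1 = -3/8;  a_4 = 2;  u_2 = (u_1 − 2)/19 = -1/8
  u_2 = -1/8;  a_5 = 7;  u_3 = (u_2 − 7)/19 = -3/8
  u_3 = -3/8;  a_6 = 2;  u_4 = (u_3 − 2)/19 = -1/8
Digits: (0, 0, 0, 9, 2, 7, 2).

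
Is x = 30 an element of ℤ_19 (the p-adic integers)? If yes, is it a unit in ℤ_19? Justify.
x ∈ ℤ_19^× (unit); v_19(x) = 0

ℤ_19 = {x ∈ ℚ_19 : v_19(x) ≥ 0} and ℤ_19^× = {x ∈ ℤ_19 : v_19(x) = 0}. Here v_19(30) = v_19(num) − v_19(den) = 0; compare against these criteria.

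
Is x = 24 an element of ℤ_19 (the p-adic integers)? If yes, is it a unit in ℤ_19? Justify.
x ∈ ℤ_19^× (unit); v_19(x) = 0

ℤ_19 = {x ∈ ℚ_19 : v_19(x) ≥ 0} and ℤ_19^× = {x ∈ ℤ_19 : v_19(x) = 0}. Here v_19(24) = v_19(num) − v_19(den) = 0; compare against these criteria.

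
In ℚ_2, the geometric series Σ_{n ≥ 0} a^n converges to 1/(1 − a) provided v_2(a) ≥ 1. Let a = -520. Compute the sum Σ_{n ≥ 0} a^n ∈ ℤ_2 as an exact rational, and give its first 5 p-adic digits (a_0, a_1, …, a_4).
Σ a^n = 1/(1 − a) = 1/521;  first 5 digits = (1, 0, 0, 1, 1)

v_2(a) = 3 ≥ 1, so the series converges in ℤ_2 to 1/(1 − a) = 1/(1 − (-520)) = 1/521. Expand this rational in ℤ_2: compute digits iteratively via d_i = x_i mod 2, x_{i+1} = (x_i − d_i)/2. The first 5 digits are (1, 0, 0, 1, 1).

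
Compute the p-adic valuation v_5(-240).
v_5(-240) = 1

v_5(n) is the largest exponent k such that 5^k divides n. Factor out: -240 = -5^1 · 48. (Sign doesn't affect v_p.) So v_5(-240) = 1.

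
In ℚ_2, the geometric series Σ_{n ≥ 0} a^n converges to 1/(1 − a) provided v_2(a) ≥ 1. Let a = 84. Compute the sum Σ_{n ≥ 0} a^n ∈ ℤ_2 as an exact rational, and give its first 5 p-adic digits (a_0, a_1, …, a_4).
Σ a^n = 1/(1 − a) = -1/83;  first 5 digits = (1, 0, 1, 0, 0)

v_2(a) = 2 ≥ 1, so the series converges in ℤ_2 to 1/(1 − a) = 1/(1 − 84) = -1/83. Expand this rational in ℤ_2: compute digits iteratively via d_i = x_i mod 2, x_{i+1} = (x_i − d_i)/2. The first 5 digits are (1, 0, 1, 0, 0).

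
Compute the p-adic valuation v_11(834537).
v_11(834537) = 4

v_11(n) is the largest exponent k such that 11^k divides n. Factor out: 834537 = 11^4 · 57. (Sign doesn't affect v_p.) So v_11(834537) = 4.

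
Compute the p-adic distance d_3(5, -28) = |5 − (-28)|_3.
d_3(5, -28) = 1/3

Step 1 — x − y = 5 − (-28) = 33. Step 2 — v_3(33) = 1 (factor: 33 = (3^1 · 11); the sign does not affect v_p). Step 3 — |x − y|_3 = 3^{-1} = 1/3.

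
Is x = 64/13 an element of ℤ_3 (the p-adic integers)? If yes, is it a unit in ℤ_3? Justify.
x ∈ ℤ_3^× (unit); v_3(x) = 0

ℤ_3 = {x ∈ ℚ_3 : v_3(x) ≥ 0} and ℤ_3^× = {x ∈ ℤ_3 : v_3(x) = 0}. Here v_3(64/13) = v_3(num) − v_3(den) = 0; compare against these criteria.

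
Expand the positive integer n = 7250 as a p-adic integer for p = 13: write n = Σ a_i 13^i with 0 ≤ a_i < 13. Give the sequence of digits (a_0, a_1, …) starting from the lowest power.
(a_0, a_1, …) = (9, 11, 3, 3)

Repeated division by 13 gives the digits low-to-high: 7250 = 9 + 11·13^1 + 3·13^2 + 3·13^3. Digit sequence: (9, 11, 3, 3).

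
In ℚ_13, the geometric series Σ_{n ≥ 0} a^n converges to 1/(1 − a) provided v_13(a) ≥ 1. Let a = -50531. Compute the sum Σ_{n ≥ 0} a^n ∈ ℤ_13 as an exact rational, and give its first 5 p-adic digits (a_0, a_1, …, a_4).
Σ a^n = 1/(1 − a) = 1/50532;  first 5 digits = (1, 0, 0, 3, 11)

v_13(a) = 3 ≥ 1, so the series converges in ℤ_13 to 1/(1 − a) = 1/(1 − (-50531)) = 1/50532. Expand this rational in ℤ_13: compute digits iteratively via d_i = x_i mod 13, x_{i+1} = (x_i − d_i)/13. The first 5 digits are (1, 0, 0, 3, 11).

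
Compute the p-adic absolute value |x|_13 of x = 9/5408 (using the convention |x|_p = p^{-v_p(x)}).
|9/5408|_13 = 169

Step 1 — compute v_13(x) by factoring powers of 13 out of the numerator and denominator: v_13(9/5408) = -2. Step 2 — apply |x|_p = p^{-v_p(x)} = 13^{2} = 169.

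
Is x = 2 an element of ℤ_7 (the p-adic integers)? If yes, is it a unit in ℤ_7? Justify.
x ∈ ℤ_7^× (unit); v_7(x) = 0

ℤ_7 = {x ∈ ℚ_7 : v_7(x) ≥ 0} and ℤ_7^× = {x ∈ ℤ_7 : v_7(x) = 0}. Here v_7(2) = v_7(num) − v_7(den) = 0; compare against these criteria.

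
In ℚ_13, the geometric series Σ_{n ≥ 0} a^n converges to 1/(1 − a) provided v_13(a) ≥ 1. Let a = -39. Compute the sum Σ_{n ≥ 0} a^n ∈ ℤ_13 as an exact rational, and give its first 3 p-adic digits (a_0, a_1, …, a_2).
Σ a^n = 1/(1 − a) = 1/40;  first 3 digits = (1, 10, 8)

v_13(a) = 1 ≥ 1, so the series converges in ℤ_13 to 1/(1 − a) = 1/(1 − (-39)) = 1/40. Expand this rational in ℤ_13: compute digits iteratively via d_i = x_i mod 13, x_{i+1} = (x_i − d_i)/13. The first 3 digits are (1, 10, 8).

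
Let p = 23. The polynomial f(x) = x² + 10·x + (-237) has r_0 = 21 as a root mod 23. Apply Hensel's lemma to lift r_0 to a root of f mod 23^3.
r_2 = 5771 (mod 12167)

Hensel: r_{i+1} = r_i − f(r_i)·(f′(r_i))^{-1} mod 23^{i+2}, f′(x) = 2x + 10. Iterate:
  r_0 = 21 (mod 23)
  r_1 = 481 (mod 529)
  r_2 = 5771 (mod 12167)
Final: r = 5771 satisfies f(r) ≡ 0 mod 23^3.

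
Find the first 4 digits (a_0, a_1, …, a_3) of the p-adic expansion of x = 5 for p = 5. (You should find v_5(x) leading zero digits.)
(a_0, …, a_3) = (0, 1, 0, 0)

v_5(5) = 1, so a_0 = ... = a_0 = 0. Factor out: x = 5^1 · u with u = 1 a unit in ℤ_5. Expand u iteratively via a_{v+i} = u_i mod 5, u_{i+1} = (u_i − a_{v+i})/5:
  u_0 = 1;  a_1 = 1;  u_1 = (u_0 − 1)/5 = 0
  u_1 = 0;  a_2 = 0;  u_2 = (u_1 − 0)/5 = 0
  u_2 = 0;  a_3 = 0;  u_3 = (u_2 − 0)/5 = 0
Digits: (0, 1, 0, 0).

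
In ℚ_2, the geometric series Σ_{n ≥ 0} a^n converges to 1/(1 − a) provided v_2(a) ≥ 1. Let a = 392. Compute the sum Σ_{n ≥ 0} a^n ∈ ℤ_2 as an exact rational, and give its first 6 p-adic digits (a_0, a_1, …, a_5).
Σ a^n = 1/(1 − a) = -1/391;  first 6 digits = (1, 0, 0, 1, 0, 0)

v_2(a) = 3 ≥ 1, so the series converges in ℤ_2 to 1/(1 − a) = 1/(1 − 392) = -1/391. Expand this rational in ℤ_2: compute digits iteratively via d_i = x_i mod 2, x_{i+1} = (x_i − d_i)/2. The first 6 digits are (1, 0, 0, 1, 0, 0).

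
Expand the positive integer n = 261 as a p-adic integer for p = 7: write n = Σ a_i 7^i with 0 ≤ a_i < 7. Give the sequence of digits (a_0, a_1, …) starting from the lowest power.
(a_0, a_1, …) = (2, 2, 5)

Repeated division by 7 gives the digits low-to-high: 261 = 2 + 2·7^1 + 5·7^2. Digit sequence: (2, 2, 5).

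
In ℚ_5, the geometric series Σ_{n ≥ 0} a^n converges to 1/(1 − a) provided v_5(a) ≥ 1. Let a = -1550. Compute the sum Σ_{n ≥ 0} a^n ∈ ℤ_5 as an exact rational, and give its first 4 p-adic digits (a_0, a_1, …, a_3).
Σ a^n = 1/(1 − a) = 1/1551;  first 4 digits = (1, 0, 3, 2)

v_5(a) = 2 ≥ 1, so the series converges in ℤ_5 to 1/(1 − a) = 1/(1 − (-1550)) = 1/1551. Expand this rational in ℤ_5: compute digits iteratively via d_i = x_i mod 5, x_{i+1} = (x_i − d_i)/5. The first 4 digits are (1, 0, 3, 2).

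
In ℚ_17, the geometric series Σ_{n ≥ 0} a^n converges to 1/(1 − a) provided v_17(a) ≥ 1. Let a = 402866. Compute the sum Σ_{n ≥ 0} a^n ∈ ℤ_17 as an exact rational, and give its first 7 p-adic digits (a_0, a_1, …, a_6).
Σ a^n = 1/(1 − a) = -1/402865;  first 7 digits = (1, 0, 0, 14, 4, 0, 9)

v_17(a) = 3 ≥ 1, so the series converges in ℤ_17 to 1/(1 − a) = 1/(1 − 402866) = -1/402865. Expand this rational in ℤ_17: compute digits iteratively via d_i = x_i mod 17, x_{i+1} = (x_i − d_i)/17. The first 7 digits are (1, 0, 0, 14, 4, 0, 9).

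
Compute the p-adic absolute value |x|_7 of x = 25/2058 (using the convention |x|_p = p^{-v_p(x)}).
|25/2058|_7 = 343

Step 1 — compute v_7(x) by factoring powers of 7 out of the numerator and denominator: v_7(25/2058) = -3. Step 2 — apply |x|_p = p^{-v_p(x)} = 7^{3} = 343.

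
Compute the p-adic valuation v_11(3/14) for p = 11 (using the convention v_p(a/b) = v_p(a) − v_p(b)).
v_11(3/14) = 0

Factor powers of 11 from the numerator and denominator of the reduced fraction: 3 = 11^0 · 3 and 14 = 11^0 · 14. Apply v_p(a/b) = v_p(a) − v_p(b): v_11(3/14) = 0 − 0 = 0.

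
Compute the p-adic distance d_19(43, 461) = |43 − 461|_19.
d_19(43, 461) = 1/19

Step 1 — x − y = 43 − 461 = -418. Step 2 — v_19(-418) = 1 (factor: -418 = −(19^1 · 22); the sign does not affect v_p). Step 3 — |x − y|_19 = 19^{-1} = 1/19.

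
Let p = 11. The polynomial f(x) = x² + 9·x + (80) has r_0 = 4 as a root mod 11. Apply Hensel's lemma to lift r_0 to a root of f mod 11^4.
r_3 = 2160 (mod 14641)

Hensel: r_{i+1} = r_i − f(r_i)·(f′(r_i))^{-1} mod 11^{i+2}, f′(x) = 2x + 9. Iterate:
  r_0 = 4 (mod 11)
  r_1 = 103 (mod 121)
  r_2 = 829 (mod 1331)
  r_3 = 2160 (mod 14641)
Final: r = 2160 satisfies f(r) ≡ 0 mod 11^4.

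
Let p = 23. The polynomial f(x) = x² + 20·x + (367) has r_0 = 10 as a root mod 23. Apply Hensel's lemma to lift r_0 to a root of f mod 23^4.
r_3 = 130167 (mod 279841)

Hensel: r_{i+1} = r_i − f(r_i)·(f′(r_i))^{-1} mod 23^{i+2}, f′(x) = 2x + 20. Iterate:
  r_0 = 10 (mod 23)
  r_1 = 33 (mod 529)
  r_2 = 8497 (mod 12167)
  r_3 = 130167 (mod 279841)
Final: r = 130167 satisfies f(r) ≡ 0 mod 23^4.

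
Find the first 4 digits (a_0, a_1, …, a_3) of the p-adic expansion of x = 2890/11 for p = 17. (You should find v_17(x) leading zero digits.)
(a_0, …, a_3) = (0, 0, 4, 6)

v_17(2890/11) = 2, so a_0 = ... = a_1 = 0. Factor out: x = 17^2 · u with u = 10/11 a unit in ℤ_17. Expand u iteratively via a_{v+i} = u_i mod 17, u_{i+1} = (u_i − a_{v+i})/17:
  u_0 = 10/11;  a_2 = 4;  u_1 = (u_0 − 4)/17 = -2/11
  u_1 = -2/11;  a_3 = 6;  u_2 = (u_1 − 6)/17 = -4/11
Digits: (0, 0, 4, 6).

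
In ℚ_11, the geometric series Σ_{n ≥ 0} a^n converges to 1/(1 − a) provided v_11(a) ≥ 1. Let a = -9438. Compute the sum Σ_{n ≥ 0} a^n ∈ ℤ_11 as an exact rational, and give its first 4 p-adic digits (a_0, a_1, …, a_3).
Σ a^n = 1/(1 − a) = 1/9439;  first 4 digits = (1, 0, 10, 3)

v_11(a) = 2 ≥ 1, so the series converges in ℤ_11 to 1/(1 − a) = 1/(1 − (-9438)) = 1/9439. Expand this rational in ℤ_11: compute digits iteratively via d_i = x_i mod 11, x_{i+1} = (x_i − d_i)/11. The first 4 digits are (1, 0, 10, 3).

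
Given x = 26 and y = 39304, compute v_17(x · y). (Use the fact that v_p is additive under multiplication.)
v_17(1021904) = 3

v_p(x) = 0 (factor: 26 = 17^0 · 26); v_p(y) = 3 (factor: 39304 = 17^3 · 8). Additivity: v_p(xy) = v_p(x) + v_p(y) = 0 + 3 = 3. (Direct check: xy = 1021904 = 17^3 · (208).)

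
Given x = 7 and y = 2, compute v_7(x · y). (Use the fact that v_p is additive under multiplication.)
v_7(14) = 1

v_p(x) = 1 (factor: 7 = 7^1 · 1); v_p(y) = 0 (factor: 2 = 7^0 · 2). Additivity: v_p(xy) = v_p(x) + v_p(y) = 1 + 0 = 1. (Direct check: xy = 14 = 7^1 · (2).)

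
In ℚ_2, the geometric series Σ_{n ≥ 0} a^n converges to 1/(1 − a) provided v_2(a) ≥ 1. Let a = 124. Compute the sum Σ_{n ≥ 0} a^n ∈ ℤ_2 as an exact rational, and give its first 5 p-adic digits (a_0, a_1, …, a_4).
Σ a^n = 1/(1 − a) = -1/123;  first 5 digits = (1, 0, 1, 1, 0)

v_2(a) = 2 ≥ 1, so the series converges in ℤ_2 to 1/(1 − a) = 1/(1 − 124) = -1/123. Expand this rational in ℤ_2: compute digits iteratively via d_i = x_i mod 2, x_{i+1} = (x_i − d_i)/2. The first 5 digits are (1, 0, 1, 1, 0).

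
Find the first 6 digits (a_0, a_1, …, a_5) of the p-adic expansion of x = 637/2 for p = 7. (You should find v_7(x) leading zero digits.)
(a_0, …, a_5) = (0, 0, 3, 4, 3, 3)

v_7(637/2) = 2, so a_0 = ... = a_1 = 0. Factor out: x = 7^2 · u with u = 13/2 a unit in ℤ_7. Expand u iteratively via a_{v+i} = u_i mod 7, u_{i+1} = (u_i − a_{v+i})/7:
  u_0 = 13/2;  a_2 = 3;  u_1 = (u_0 − 3)/7 = 1/2
  u_1 = 1/2;  a_3 = 4;  u_2 = (u_1 − 4)/7 = -1/2
  u_2 = -1/2;  a_4 = 3;  u_3 = (u_2 − 3)/7 = -1/2
  u_3 = -1/2;  a_5 = 3;  u_4 = (u_3 − 3)/7 = -1/2
Digits: (0, 0, 3, 4, 3, 3).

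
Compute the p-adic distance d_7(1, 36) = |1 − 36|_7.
d_7(1, 36) = 1/7

Step 1 — x − y = 1 − 36 = -35. Step 2 — v_7(-35) = 1 (factor: -35 = −(7^1 · 5); the sign does not affect v_p). Step 3 — |x − y|_7 = 7^{-1} = 1/7.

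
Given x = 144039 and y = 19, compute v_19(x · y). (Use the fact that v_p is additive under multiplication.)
v_19(2736741) = 4

v_p(x) = 3 (factor: 144039 = 19^3 · 21); v_p(y) = 1 (factor: 19 = 19^1 · 1). Additivity: v_p(xy) = v_p(x) + v_p(y) = 3 + 1 = 4. (Direct check: xy = 2736741 = 19^4 · (21).)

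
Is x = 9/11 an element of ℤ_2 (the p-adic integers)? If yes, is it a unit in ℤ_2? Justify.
x ∈ ℤ_2^× (unit); v_2(x) = 0

ℤ_2 = {x ∈ ℚ_2 : v_2(x) ≥ 0} and ℤ_2^× = {x ∈ ℤ_2 : v_2(x) = 0}. Here v_2(9/11) = v_2(num) − v_2(den) = 0; compare against these criteria.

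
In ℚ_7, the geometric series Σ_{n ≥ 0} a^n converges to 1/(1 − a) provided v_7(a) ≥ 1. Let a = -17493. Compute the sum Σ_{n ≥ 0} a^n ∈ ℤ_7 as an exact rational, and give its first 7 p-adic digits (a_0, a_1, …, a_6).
Σ a^n = 1/(1 − a) = 1/17494;  first 7 digits = (1, 0, 0, 5, 6, 5, 3)

v_7(a) = 3 ≥ 1, so the series converges in ℤ_7 to 1/(1 − a) = 1/(1 − (-17493)) = 1/17494. Expand this rational in ℤ_7: compute digits iteratively via d_i = x_i mod 7, x_{i+1} = (x_i − d_i)/7. The first 7 digits are (1, 0, 0, 5, 6, 5, 3).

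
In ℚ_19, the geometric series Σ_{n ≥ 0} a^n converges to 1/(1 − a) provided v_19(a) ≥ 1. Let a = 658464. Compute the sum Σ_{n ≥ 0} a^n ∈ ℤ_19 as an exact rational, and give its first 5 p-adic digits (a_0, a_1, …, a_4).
Σ a^n = 1/(1 − a) = -1/658463;  first 5 digits = (1, 0, 0, 1, 5)

v_19(a) = 3 ≥ 1, so the series converges in ℤ_19 to 1/(1 − a) = 1/(1 − 658464) = -1/658463. Expand this rational in ℤ_19: compute digits iteratively via d_i = x_i mod 19, x_{i+1} = (x_i − d_i)/19. The first 5 digits are (1, 0, 0, 1, 5).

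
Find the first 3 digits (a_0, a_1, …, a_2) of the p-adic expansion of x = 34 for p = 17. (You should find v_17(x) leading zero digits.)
(a_0, …, a_2) = (0, 2, 0)

v_17(34) = 1, so a_0 = ... = a_0 = 0. Factor out: x = 17^1 · u with u = 2 a unit in ℤ_17. Expand u iteratively via a_{v+i} = u_i mod 17, u_{i+1} = (u_i − a_{v+i})/17:
  u_0 = 2;  a_1 = 2;  u_1 = (u_0 − 2)/17 = 0
  u_1 = 0;  a_2 = 0;  u_2 = (u_1 − 0)/17 = 0
Digits: (0, 2, 0).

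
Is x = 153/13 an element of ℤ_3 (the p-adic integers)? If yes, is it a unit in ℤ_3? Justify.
x ∈ ℤ_3 but not a unit; v_3(x) = 2 > 0

ℤ_3 = {x ∈ ℚ_3 : v_3(x) ≥ 0} and ℤ_3^× = {x ∈ ℤ_3 : v_3(x) = 0}. Here v_3(153/13) = v_3(num) − v_3(den) = 2; compare against these criteria.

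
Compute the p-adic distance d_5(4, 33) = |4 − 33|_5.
d_5(4, 33) = 1

Step 1 — x − y = 4 − 33 = -29. Step 2 — v_5(-29) = 0 (factor: -29 = −(5^0 · 29); the sign does not affect v_p). Step 3 — |x − y|_5 = 5^{0} = 1.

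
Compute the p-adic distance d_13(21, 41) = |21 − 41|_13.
d_13(21, 41) = 1

Step 1 — x − y = 21 − 41 = -20. Step 2 — v_13(-20) = 0 (factor: -20 = −(13^0 · 20); the sign does not affect v_p). Step 3 — |x − y|_13 = 13^{0} = 1.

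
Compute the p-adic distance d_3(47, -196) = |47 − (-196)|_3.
d_3(47, -196) = 1/243

Step 1 — x − y = 47 − (-196) = 243. Step 2 — v_3(243) = 5 (factor: 243 = (3^5 · 1); the sign does not affect v_p). Step 3 — |x − y|_3 = 3^{-5} = 1/243.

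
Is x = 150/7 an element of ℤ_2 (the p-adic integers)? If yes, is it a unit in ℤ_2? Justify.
x ∈ ℤ_2 but not a unit; v_2(x) = 1 > 0

ℤ_2 = {x ∈ ℚ_2 : v_2(x) ≥ 0} and ℤ_2^× = {x ∈ ℤ_2 : v_2(x) = 0}. Here v_2(150/7) = v_2(num) − v_2(den) = 1; compare against these criteria.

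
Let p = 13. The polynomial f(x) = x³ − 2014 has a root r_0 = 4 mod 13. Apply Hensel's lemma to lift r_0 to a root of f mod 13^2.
r_1 = 108 (mod 169)

Hensel: r_{i+1} = r_i − f(r_i)/f′(r_i) mod 13^{i+2}, where f′(x) = 3x². Iterate:
  r_0 = 4 (mod 13)
  r_1 = 108 (mod 169)
Final: r = 108 with f(r) ≡ 0 mod 13^2.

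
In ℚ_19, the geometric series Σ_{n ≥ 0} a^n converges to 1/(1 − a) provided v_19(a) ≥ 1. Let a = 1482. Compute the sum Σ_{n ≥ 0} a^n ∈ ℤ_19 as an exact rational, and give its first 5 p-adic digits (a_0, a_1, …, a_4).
Σ a^n = 1/(1 − a) = -1/1481;  first 5 digits = (1, 2, 8, 5, 5)

v_19(a) = 1 ≥ 1, so the series converges in ℤ_19 to 1/(1 − a) = 1/(1 − 1482) = -1/1481. Expand this rational in ℤ_19: compute digits iteratively via d_i = x_i mod 19, x_{i+1} = (x_i − d_i)/19. The first 5 digits are (1, 2, 8, 5, 5).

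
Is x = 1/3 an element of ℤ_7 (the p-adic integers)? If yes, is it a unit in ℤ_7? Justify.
x ∈ ℤ_7^× (unit); v_7(x) = 0

ℤ_7 = {x ∈ ℚ_7 : v_7(x) ≥ 0} and ℤ_7^× = {x ∈ ℤ_7 : v_7(x) = 0}. Here v_7(1/3) = v_7(num) − v_7(den) = 0; compare against these criteria.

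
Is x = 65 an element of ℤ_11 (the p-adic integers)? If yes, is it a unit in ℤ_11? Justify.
x ∈ ℤ_11^× (unit); v_11(x) = 0

ℤ_11 = {x ∈ ℚ_11 : v_11(x) ≥ 0} and ℤ_11^× = {x ∈ ℤ_11 : v_11(x) = 0}. Here v_11(65) = v_11(num) − v_11(den) = 0; compare against these criteria.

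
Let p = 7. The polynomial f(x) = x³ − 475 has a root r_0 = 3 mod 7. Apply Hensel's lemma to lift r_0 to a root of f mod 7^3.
r_2 = 143 (mod 343)

Hensel: r_{i+1} = r_i − f(r_i)/f′(r_i) mod 7^{i+2}, where f′(x) = 3x². Iterate:
  r_0 = 3 (mod 7)
  r_1 = 45 (mod 49)
  r_2 = 143 (mod 343)
Final: r = 143 with f(r) ≡ 0 mod 7^3.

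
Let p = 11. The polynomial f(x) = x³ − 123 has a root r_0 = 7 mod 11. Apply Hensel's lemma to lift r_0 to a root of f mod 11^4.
r_3 = 7333 (mod 14641)

Hensel: r_{i+1} = r_i − f(r_i)/f′(r_i) mod 11^{i+2}, where f′(x) = 3x². Iterate:
  r_0 = 7 (mod 11)
  r_1 = 73 (mod 121)
  r_2 = 678 (mod 1331)
  r_3 = 7333 (mod 14641)
Final: r = 7333 with f(r) ≡ 0 mod 11^4.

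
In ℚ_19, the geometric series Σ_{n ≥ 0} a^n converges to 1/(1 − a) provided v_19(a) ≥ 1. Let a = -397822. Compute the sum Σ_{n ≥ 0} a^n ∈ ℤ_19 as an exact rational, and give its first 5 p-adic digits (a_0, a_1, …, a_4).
Σ a^n = 1/(1 − a) = 1/397823;  first 5 digits = (1, 0, 0, 18, 15)

v_19(a) = 3 ≥ 1, so the series converges in ℤ_19 to 1/(1 − a) = 1/(1 − (-397822)) = 1/397823. Expand this rational in ℤ_19: compute digits iteratively via d_i = x_i mod 19, x_{i+1} = (x_i − d_i)/19. The first 5 digits are (1, 0, 0, 18, 15).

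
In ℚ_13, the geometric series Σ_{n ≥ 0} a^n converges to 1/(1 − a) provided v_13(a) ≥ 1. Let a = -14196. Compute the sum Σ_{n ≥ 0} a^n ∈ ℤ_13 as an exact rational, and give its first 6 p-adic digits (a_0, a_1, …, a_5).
Σ a^n = 1/(1 − a) = 1/14197;  first 6 digits = (1, 0, 7, 6, 9, 9)

v_13(a) = 2 ≥ 1, so the series converges in ℤ_13 to 1/(1 − a) = 1/(1 − (-14196)) = 1/14197. Expand this rational in ℤ_13: compute digits iteratively via d_i = x_i mod 13, x_{i+1} = (x_i − d_i)/13. The first 6 digits are (1, 0, 7, 6, 9, 9).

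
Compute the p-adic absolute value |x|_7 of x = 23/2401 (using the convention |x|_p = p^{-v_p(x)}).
|23/2401|_7 = 2401

Step 1 — compute v_7(x) by factoring powers of 7 out of the numerator and denominator: v_7(23/2401) = -4. Step 2 — apply |x|_p = p^{-v_p(x)} = 7^{4} = 2401.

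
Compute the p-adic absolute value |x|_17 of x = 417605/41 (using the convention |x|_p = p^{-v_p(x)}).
|417605/41|_17 = 1/83521

Step 1 — compute v_17(x) by factoring powers of 17 out of the numerator and denominator: v_17(417605/41) = 4. Step 2 — apply |x|_p = p^{-v_p(x)} = 17^{-4} = 1/83521.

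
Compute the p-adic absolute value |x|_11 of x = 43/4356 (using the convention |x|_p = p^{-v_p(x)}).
|43/4356|_11 = 121

Step 1 — compute v_11(x) by factoring powers of 11 out of the numerator and denominator: v_11(43/4356) = -2. Step 2 — apply |x|_p = p^{-v_p(x)} = 11^{2} = 121.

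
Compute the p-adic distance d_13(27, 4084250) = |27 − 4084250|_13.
d_13(27, 4084250) = 1/371293

Step 1 — x − y = 27 − 4084250 = -4084223. Step 2 — v_13(-4084223) = 5 (factor: -4084223 = −(13^5 · 11); the sign does not affect v_p). Step 3 — |x − y|_13 = 13^{-5} = 1/371293.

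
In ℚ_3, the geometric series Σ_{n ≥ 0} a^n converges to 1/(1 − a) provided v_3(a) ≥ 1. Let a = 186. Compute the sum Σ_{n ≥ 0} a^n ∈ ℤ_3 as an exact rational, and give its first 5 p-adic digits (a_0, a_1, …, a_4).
Σ a^n = 1/(1 − a) = -1/185;  first 5 digits = (1, 2, 0, 0, 1)

v_3(a) = 1 ≥ 1, so the series converges in ℤ_3 to 1/(1 − a) = 1/(1 − 186) = -1/185. Expand this rational in ℤ_3: compute digits iteratively via d_i = x_i mod 3, x_{i+1} = (x_i − d_i)/3. The first 5 digits are (1, 2, 0, 0, 1).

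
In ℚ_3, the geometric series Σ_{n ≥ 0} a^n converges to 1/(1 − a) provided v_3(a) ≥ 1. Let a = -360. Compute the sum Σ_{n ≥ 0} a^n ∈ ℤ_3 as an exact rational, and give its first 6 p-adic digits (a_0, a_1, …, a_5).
Σ a^n = 1/(1 − a) = 1/361;  first 6 digits = (1, 0, 2, 1, 2, 0)

v_3(a) = 2 ≥ 1, so the series converges in ℤ_3 to 1/(1 − a) = 1/(1 − (-360)) = 1/361. Expand this rational in ℤ_3: compute digits iteratively via d_i = x_i mod 3, x_{i+1} = (x_i − d_i)/3. The first 6 digits are (1, 0, 2, 1, 2, 0).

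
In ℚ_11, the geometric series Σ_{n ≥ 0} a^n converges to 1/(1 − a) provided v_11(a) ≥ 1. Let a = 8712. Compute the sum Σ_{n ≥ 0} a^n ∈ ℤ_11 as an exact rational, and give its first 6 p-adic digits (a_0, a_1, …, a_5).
Σ a^n = 1/(1 − a) = -1/8711;  first 6 digits = (1, 0, 6, 6, 3, 9)

v_11(a) = 2 ≥ 1, so the series converges in ℤ_11 to 1/(1 − a) = 1/(1 − 8712) = -1/8711. Expand this rational in ℤ_11: compute digits iteratively via d_i = x_i mod 11, x_{i+1} = (x_i − d_i)/11. The first 6 digits are (1, 0, 6, 6, 3, 9).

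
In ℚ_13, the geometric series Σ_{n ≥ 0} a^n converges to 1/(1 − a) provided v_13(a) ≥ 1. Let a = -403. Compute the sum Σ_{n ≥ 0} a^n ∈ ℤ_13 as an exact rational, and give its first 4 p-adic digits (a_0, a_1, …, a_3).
Σ a^n = 1/(1 − a) = 1/404;  first 4 digits = (1, 8, 9, 0)

v_13(a) = 1 ≥ 1, so the series converges in ℤ_13 to 1/(1 − a) = 1/(1 − (-403)) = 1/404. Expand this rational in ℤ_13: compute digits iteratively via d_i = x_i mod 13, x_{i+1} = (x_i − d_i)/13. The first 4 digits are (1, 8, 9, 0).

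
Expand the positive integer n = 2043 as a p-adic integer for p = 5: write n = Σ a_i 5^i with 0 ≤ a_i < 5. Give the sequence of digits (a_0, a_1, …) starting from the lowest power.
(a_0, a_1, …) = (3, 3, 1, 1, 3)

Repeated division by 5 gives the digits low-to-high: 2043 = 3 + 3·5^1 + 1·5^2 + 1·5^3 + 3·5^4. Digit sequence: (3, 3, 1, 1, 3).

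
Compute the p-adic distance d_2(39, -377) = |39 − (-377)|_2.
d_2(39, -377) = 1/32

Step 1 — x − y = 39 − (-377) = 416. Step 2 — v_2(416) = 5 (factor: 416 = (2^5 · 13); the sign does not affect v_p). Step 3 — |x − y|_2 = 2^{-5} = 1/32.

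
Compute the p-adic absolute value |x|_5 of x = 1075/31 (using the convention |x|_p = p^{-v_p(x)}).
|1075/31|_5 = 1/25

Step 1 — compute v_5(x) by factoring powers of 5 out of the numerator and denominator: v_5(1075/31) = 2. Step 2 — apply |x|_p = p^{-v_p(x)} = 5^{-2} = 1/25.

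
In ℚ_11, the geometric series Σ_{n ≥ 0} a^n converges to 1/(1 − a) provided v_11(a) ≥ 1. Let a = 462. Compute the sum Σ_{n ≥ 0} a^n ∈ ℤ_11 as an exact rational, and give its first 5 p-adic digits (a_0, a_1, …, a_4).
Σ a^n = 1/(1 − a) = -1/461;  first 5 digits = (1, 9, 7, 9, 0)

v_11(a) = 1 ≥ 1, so the series converges in ℤ_11 to 1/(1 − a) = 1/(1 − 462) = -1/461. Expand this rational in ℤ_11: compute digits iteratively via d_i = x_i mod 11, x_{i+1} = (x_i − d_i)/11. The first 5 digits are (1, 9, 7, 9, 0).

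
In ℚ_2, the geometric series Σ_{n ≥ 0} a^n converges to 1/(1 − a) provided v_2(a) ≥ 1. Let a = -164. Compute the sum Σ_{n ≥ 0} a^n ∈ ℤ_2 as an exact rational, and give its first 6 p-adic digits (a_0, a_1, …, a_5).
Σ a^n = 1/(1 − a) = 1/165;  first 6 digits = (1, 0, 1, 1, 0, 1)

v_2(a) = 2 ≥ 1, so the series converges in ℤ_2 to 1/(1 − a) = 1/(1 − (-164)) = 1/165. Expand this rational in ℤ_2: compute digits iteratively via d_i = x_i mod 2, x_{i+1} = (x_i − d_i)/2. The first 6 digits are (1, 0, 1, 1, 0, 1).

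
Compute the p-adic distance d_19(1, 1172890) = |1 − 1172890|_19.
d_19(1, 1172890) = 1/130321

Step 1 — x − y = 1 − 1172890 = -1172889. Step 2 — v_19(-1172889) = 4 (factor: -1172889 = −(19^4 · 9); the sign does not affect v_p). Step 3 — |x − y|_19 = 19^{-4} = 1/130321.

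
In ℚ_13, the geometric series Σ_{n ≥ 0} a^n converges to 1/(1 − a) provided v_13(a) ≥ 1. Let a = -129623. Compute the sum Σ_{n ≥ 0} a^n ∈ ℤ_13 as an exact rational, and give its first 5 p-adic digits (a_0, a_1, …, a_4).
Σ a^n = 1/(1 − a) = 1/129624;  first 5 digits = (1, 0, 0, 6, 8)

v_13(a) = 3 ≥ 1, so the series converges in ℤ_13 to 1/(1 − a) = 1/(1 − (-129623)) = 1/129624. Expand this rational in ℤ_13: compute digits iteratively via d_i = x_i mod 13, x_{i+1} = (x_i − d_i)/13. The first 5 digits are (1, 0, 0, 6, 8).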